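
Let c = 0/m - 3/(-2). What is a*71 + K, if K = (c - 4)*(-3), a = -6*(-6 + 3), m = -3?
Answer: 2571/2 ≈ 1285.5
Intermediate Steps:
a = 18 (a = -6*(-3) = 18)
c = 3/2 (c = 0/(-3) - 3/(-2) = 0*(-1/3) - 3*(-1/2) = 0 + 3/2 = 3/2 ≈ 1.5000)
K = 15/2 (K = (3/2 - 4)*(-3) = -5/2*(-3) = 15/2 ≈ 7.5000)
a*71 + K = 18*71 + 15/2 = 1278 + 15/2 = 2571/2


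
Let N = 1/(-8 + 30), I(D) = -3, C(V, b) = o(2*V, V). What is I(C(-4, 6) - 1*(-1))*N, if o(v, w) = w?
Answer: -3/22 ≈ -0.13636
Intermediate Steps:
C(V, b) = V
N = 1/22 ≈ 0.045455
I(C(-4, 6) - 1*(-1))*N = -3*1/22 = -3/22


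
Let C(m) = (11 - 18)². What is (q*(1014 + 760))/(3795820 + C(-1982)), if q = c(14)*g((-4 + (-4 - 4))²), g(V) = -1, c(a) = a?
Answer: -3548/542267 ≈ -0.0065429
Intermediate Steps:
C(m) = 49 (C(m) = (-7)² = 49)
q = -14 (q = 14*(-1) = -14)
(q*(1014 + 760))/(3795820 + C(-1982)) = (-14*(1014 + 760))/(3795820 + 49) = -14*1774/3795869 = -24836*1/3795869 = -3548/542267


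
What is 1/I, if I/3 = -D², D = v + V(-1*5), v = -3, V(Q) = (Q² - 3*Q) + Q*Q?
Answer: -1/11532 ≈ -8.6715e-5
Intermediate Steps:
V(Q) = -3*Q + 2*Q² (V(Q) = (Q² - 3*Q) + Q² = -3*Q + 2*Q²)
D = 62 (D = -3 + (-1*5)*(-3 + 2*(-1*5)) = -3 - 5*(-3 + 2*(-5)) = -3 - 5*(-3 - 10) = -3 - 5*(-13) = -3 + 65 = 62)
I = -11532 (I = 3*(-1*62²) = 3*(-1*3844) = 3*(-3844) = -11532)
1/I = 1/(-11532) = -1/11532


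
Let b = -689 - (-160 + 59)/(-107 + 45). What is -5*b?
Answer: 214095/62 ≈ 3453.1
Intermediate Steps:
b = -42819/62 (b = -689 - (-101)/(-62) = -689 - (-101)*(-1)/62 = -689 - 1*101/62 = -689 - 101/62 = -42819/62 ≈ -690.63)
-5*b = -5*(-42819/62) = 214095/62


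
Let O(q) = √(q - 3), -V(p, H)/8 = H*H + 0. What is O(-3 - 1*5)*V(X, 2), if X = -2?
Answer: -32*I*√11 ≈ -106.13*I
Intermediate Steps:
V(p, H) = -8*H² (V(p, H) = -8*(H*H + 0) = -8*(H² + 0) = -8*H²)
O(q) = √(-3 + q)
O(-3 - 1*5)*V(X, 2) = √(-3 + (-3 - 1*5))*(-8*2²) = √(-3 + (-3 - 5))*(-8*4) = √(-3 - 8)*(-32) = √(-11)*(-32) = (I*√11)*(-32) = -32*I*√11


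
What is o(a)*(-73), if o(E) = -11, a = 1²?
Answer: 803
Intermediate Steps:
a = 1
o(a)*(-73) = -11*(-73) = 803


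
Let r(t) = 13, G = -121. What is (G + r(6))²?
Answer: 11664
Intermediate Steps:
(G + r(6))² = (-121 + 13)² = (-108)² = 11664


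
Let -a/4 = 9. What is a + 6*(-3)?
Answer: -54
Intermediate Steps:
a = -36 (a = -4*9 = -36)
a + 6*(-3) = -36 + 6*(-3) = -36 - 18 = -54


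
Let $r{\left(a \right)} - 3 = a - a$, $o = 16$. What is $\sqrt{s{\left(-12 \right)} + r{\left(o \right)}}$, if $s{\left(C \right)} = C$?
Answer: $3 i \approx 3.0 i$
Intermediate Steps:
$r{\left(a \right)} = 3$ ($r{\left(a \right)} = 3 + \left(a - a\right) = 3 + 0 = 3$)
$\sqrt{s{\left(-12 \right)} + r{\left(o \right)}} = \sqrt{-12 + 3} = \sqrt{-9} = 3 i$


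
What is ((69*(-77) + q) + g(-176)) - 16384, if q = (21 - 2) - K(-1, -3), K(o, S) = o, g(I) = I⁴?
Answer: 959490899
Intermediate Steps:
q = 20 (q = (21 - 2) - 1*(-1) = 19 + 1 = 20)
((69*(-77) + q) + g(-176)) - 16384 = ((69*(-77) + 20) + (-176)⁴) - 16384 = ((-5313 + 20) + 959512576) - 16384 = (-5293 + 959512576) - 16384 = 959507283 - 16384 = 959490899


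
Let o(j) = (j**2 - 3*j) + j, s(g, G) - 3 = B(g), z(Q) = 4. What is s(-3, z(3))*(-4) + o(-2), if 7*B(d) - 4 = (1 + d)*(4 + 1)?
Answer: -4/7 ≈ -0.57143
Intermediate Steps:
B(d) = 9/7 + 5*d/7 (B(d) = 4/7 + ((1 + d)*(4 + 1))/7 = 4/7 + ((1 + d)*5)/7 = 4/7 + (5 + 5*d)/7 = 4/7 + (5/7 + 5*d/7) = 9/7 + 5*d/7)
s(g, G) = 30/7 + 5*g/7 (s(g, G) = 3 + (9/7 + 5*g/7) = 30/7 + 5*g/7)
o(j) = j**2 - 2*j
s(-3, z(3))*(-4) + o(-2) = (30/7 + (5/7)*(-3))*(-4) - 2*(-2 - 2) = (30/7 - 15/7)*(-4) - 2*(-4) = (15/7)*(-4) + 8 = -60/7 + 8 = -4/7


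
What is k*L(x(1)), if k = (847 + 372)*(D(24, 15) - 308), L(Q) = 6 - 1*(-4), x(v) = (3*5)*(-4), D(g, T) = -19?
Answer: -3986130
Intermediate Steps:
x(v) = -60 (x(v) = 15*(-4) = -60)
L(Q) = 10 (L(Q) = 6 + 4 = 10)
k = -398613 (k = (847 + 372)*(-19 - 308) = 1219*(-327) = -398613)
k*L(x(1)) = -398613*10 = -3986130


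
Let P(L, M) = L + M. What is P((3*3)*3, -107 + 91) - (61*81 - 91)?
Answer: -4839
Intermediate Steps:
P((3*3)*3, -107 + 91) - (61*81 - 91) = ((3*3)*3 + (-107 + 91)) - (61*81 - 91) = (9*3 - 16) - (4941 - 91) = (27 - 16) - 1*4850 = 11 - 4850 = -4839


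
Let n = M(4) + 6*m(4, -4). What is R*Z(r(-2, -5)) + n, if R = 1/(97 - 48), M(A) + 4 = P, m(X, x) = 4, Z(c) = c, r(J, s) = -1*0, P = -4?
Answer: 16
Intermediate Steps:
r(J, s) = 0
M(A) = -8 (M(A) = -4 - 4 = -8)
R = 1/49 ≈ 0.020408
n = 16 (n = -8 + 6*4 = -8 + 24 = 16)
R*Z(r(-2, -5)) + n = (1/49)*0 + 16 = 0 + 16 = 16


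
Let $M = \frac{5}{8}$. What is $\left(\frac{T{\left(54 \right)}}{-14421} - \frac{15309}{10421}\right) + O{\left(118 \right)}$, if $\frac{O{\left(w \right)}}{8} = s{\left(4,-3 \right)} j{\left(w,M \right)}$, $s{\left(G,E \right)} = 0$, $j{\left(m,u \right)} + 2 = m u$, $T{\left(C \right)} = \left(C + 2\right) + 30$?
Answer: $- \frac{221667295}{150281241} \approx -1.475$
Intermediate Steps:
$M = \frac{5}{8}$ ($M = 5 \cdot \frac{1}{8} = \frac{5}{8} \approx 0.625$)
$T{\left(C \right)} = 32 + C$ ($T{\left(C \right)} = \left(2 + C\right) + 30 = 32 + C$)
$j{\left(m,u \right)} = -2 + m u$
$O{\left(w \right)} = 0$ ($O{\left(w \right)} = 8 \cdot 0 \left(-2 + w \frac{5}{8}\right) = 8 \cdot 0 \left(-2 + \frac{5 w}{8}\right) = 8 \cdot 0 = 0$)
$\left(\frac{T{\left(54 \right)}}{-14421} - \frac{15309}{10421}\right) + O{\left(118 \right)} = \left(\frac{32 + 54}{-14421} - \frac{15309}{10421}\right) + 0 = \left(86 \left(- \frac{1}{14421}\right) - \frac{15309}{10421}\right) + 0 = \left(- \frac{86}{14421} - \frac{15309}{10421}\right) + 0 = - \frac{221667295}{150281241} + 0 = - \frac{221667295}{150281241}$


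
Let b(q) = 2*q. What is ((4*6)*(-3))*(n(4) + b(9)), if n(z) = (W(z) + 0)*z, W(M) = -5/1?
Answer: 144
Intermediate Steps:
W(M) = -5 (W(M) = -5*1 = -5)
n(z) = -5*z (n(z) = (-5 + 0)*z = -5*z)
((4*6)*(-3))*(n(4) + b(9)) = ((4*6)*(-3))*(-5*4 + 2*9) = (24*(-3))*(-20 + 18) = -72*(-2) = 144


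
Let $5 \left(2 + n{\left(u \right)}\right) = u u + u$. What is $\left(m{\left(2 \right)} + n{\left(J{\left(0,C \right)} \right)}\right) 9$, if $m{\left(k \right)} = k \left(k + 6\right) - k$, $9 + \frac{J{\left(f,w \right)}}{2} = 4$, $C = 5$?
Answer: $270$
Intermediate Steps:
$J{\left(f,w \right)} = -10$ ($J{\left(f,w \right)} = -18 + 2 \cdot 4 = -18 + 8 = -10$)
$m{\left(k \right)} = - k + k \left(6 + k\right)$ ($m{\left(k \right)} = k \left(6 + k\right) - k = - k + k \left(6 + k\right)$)
$n{\left(u \right)} = -2 + \frac{u}{5} + \frac{u^{2}}{5}$ ($n{\left(u \right)} = -2 + \frac{u u + u}{5} = -2 + \frac{u^{2} + u}{5} = -2 + \frac{u + u^{2}}{5} = -2 + \left(\frac{u}{5} + \frac{u^{2}}{5}\right) = -2 + \frac{u}{5} + \frac{u^{2}}{5}$)
$\left(m{\left(2 \right)} + n{\left(J{\left(0,C \right)} \right)}\right) 9 = \left(2 \left(5 + 2\right) + \left(-2 + \frac{1}{5} \left(-10\right) + \frac{\left(-10\right)^{2}}{5}\right)\right) 9 = \left(2 \cdot 7 - -16\right) 9 = \left(14 - -16\right) 9 = \left(14 + 16\right) 9 = 30 \cdot 9 = 270$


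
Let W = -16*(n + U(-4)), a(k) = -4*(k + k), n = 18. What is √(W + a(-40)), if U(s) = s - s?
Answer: 4*√2 ≈ 5.6569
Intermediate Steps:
U(s) = 0
a(k) = -8*k
W = -288 (W = -16*(18 + 0) = -16*18 = -288)
√(W + a(-40)) = √(-288 - 8*(-40)) = √(-288 + 320) = √32 = 4*√2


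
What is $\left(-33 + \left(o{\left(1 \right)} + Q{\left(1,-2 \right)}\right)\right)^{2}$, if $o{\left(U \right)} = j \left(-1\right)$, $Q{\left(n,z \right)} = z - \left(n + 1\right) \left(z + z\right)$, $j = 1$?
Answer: $784$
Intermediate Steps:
$Q{\left(n,z \right)} = z - 2 z \left(1 + n\right)$ ($Q{\left(n,z \right)} = z - \left(1 + n\right) 2 z = z - 2 z \left(1 + n\right)$)
$o{\left(U \right)} = -1$ ($o{\left(U \right)} = 1 \left(-1\right) = -1$)
$\left(-33 + \left(o{\left(1 \right)} + Q{\left(1,-2 \right)}\right)\right)^{2} = \left(-33 - \left(1 - 2 \left(1 + 2 \cdot 1\right)\right)\right)^{2} = \left(-33 - \left(1 - 2 \left(1 + 2\right)\right)\right)^{2} = \left(-33 - \left(1 - 6\right)\right)^{2} = \left(-33 + \left(-1 + 6\right)\right)^{2} = \left(-33 + 5\right)^{2} = \left(-28\right)^{2} = 784$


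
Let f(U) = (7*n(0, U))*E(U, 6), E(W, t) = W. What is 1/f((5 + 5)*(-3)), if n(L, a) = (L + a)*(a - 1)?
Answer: -1/195300 ≈ -5.1203e-6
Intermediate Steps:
n(L, a) = (-1 + a)*(L + a) (n(L, a) = (L + a)*(-1 + a) = (-1 + a)*(L + a))
f(U) = U*(-7*U + 7*U**2) (f(U) = (7*(U**2 - 1*0 - U + 0*U))*U = (7*(U**2 + 0 - U + 0))*U = (7*(U**2 - U))*U = (-7*U + 7*U**2)*U = U*(-7*U + 7*U**2))
1/f((5 + 5)*(-3)) = 1/(7*((5 + 5)*(-3))**2*(-1 + (5 + 5)*(-3))) = 1/(7*(10*(-3))**2*(-1 + 10*(-3))) = 1/(7*(-30)**2*(-1 - 30)) = 1/(7*900*(-31)) = 1/(-195300) = -1/195300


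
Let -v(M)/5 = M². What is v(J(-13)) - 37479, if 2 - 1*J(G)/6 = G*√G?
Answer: 357261 - 9360*I*√13 ≈ 3.5726e+5 - 33748.0*I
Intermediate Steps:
J(G) = 12 - 6*G^(3/2) (J(G) = 12 - 6*G*√G = 12 - 6*G^(3/2))
v(M) = -5*M²
v(J(-13)) - 37479 = -5*(12 - (-78)*I*√13)² - 37479 = -5*(12 + 78*I*√13)² - 37479 = -37479 - 5*(12 + 78*I*√13)²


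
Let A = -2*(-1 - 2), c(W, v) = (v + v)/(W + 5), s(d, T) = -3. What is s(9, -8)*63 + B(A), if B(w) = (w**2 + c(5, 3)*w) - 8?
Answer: -787/5 ≈ -157.40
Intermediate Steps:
c(W, v) = 2*v/(5 + W) (c(W, v) = (2*v)/(5 + W) = 2*v/(5 + W))
A = 6 (A = -2*(-3) = 6)
B(w) = -8 + w**2 + 3*w/5 (B(w) = (w**2 + (2*3/(5 + 5))*w) - 8 = (w**2 + (2*3/10)*w) - 8 = (w**2 + (2*3*(1/10))*w) - 8 = (w**2 + 3*w/5) - 8 = -8 + w**2 + 3*w/5)
s(9, -8)*63 + B(A) = -3*63 + (-8 + 6**2 + (3/5)*6) = -189 + (-8 + 36 + 18/5) = -189 + 158/5 = -787/5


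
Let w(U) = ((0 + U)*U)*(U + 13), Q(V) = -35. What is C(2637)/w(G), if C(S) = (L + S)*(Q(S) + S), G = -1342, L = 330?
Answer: -1286689/398913526 ≈ -0.0032255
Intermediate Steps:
C(S) = (-35 + S)*(330 + S) (C(S) = (330 + S)*(-35 + S) = (-35 + S)*(330 + S))
w(U) = U²*(13 + U) (w(U) = (U*U)*(13 + U) = U²*(13 + U))
C(2637)/w(G) = (-11550 + 2637² + 295*2637)/(((-1342)²*(13 - 1342))) = (-11550 + 6953769 + 777915)/((1800964*(-1329))) = 7720134/(-2393481156) = 7720134*(-1/2393481156) = -1286689/398913526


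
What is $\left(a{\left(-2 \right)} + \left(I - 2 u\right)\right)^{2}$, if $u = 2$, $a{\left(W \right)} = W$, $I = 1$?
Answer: $25$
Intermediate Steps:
$\left(a{\left(-2 \right)} + \left(I - 2 u\right)\right)^{2} = \left(-2 + \left(1 - 4\right)\right)^{2} = \left(-2 - 3\right)^{2} = \left(-5\right)^{2} = 25$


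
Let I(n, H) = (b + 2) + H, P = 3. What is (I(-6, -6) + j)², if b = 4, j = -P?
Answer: 9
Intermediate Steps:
j = -3 (j = -1*3 = -3)
I(n, H) = 6 + H (I(n, H) = (4 + 2) + H = 6 + H)
(I(-6, -6) + j)² = ((6 - 6) - 3)² = (0 - 3)² = (-3)² = 9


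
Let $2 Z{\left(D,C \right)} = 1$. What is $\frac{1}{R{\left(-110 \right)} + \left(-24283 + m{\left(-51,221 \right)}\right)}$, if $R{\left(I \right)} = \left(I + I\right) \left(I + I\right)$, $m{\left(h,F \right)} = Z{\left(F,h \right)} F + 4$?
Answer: $\frac{2}{48463} \approx 4.1269 \cdot 10^{-5}$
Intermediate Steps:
$Z{\left(D,C \right)} = \frac{1}{2}$ ($Z{\left(D,C \right)} = \frac{1}{2} \cdot 1 = \frac{1}{2}$)
$m{\left(h,F \right)} = 4 + \frac{F}{2}$ ($m{\left(h,F \right)} = \frac{F}{2} + 4 = 4 + \frac{F}{2}$)
$R{\left(I \right)} = 4 I^{2}$ ($R{\left(I \right)} = 2 I 2 I = 4 I^{2}$)
$\frac{1}{R{\left(-110 \right)} + \left(-24283 + m{\left(-51,221 \right)}\right)} = \frac{1}{4 \left(-110\right)^{2} + \left(-24283 + \left(4 + \frac{1}{2} \cdot 221\right)\right)} = \frac{1}{4 \cdot 12100 + \left(-24283 + \left(4 + \frac{221}{2}\right)\right)} = \frac{1}{48400 + \left(-24283 + \frac{229}{2}\right)} = \frac{1}{48400 - \frac{48337}{2}} = \frac{1}{\frac{48463}{2}} = \frac{2}{48463}$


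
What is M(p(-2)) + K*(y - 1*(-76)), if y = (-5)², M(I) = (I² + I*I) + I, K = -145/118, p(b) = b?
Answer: -13937/118 ≈ -118.11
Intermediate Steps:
K = -145/118 (K = -145*1/118 = -145/118 ≈ -1.2288)
M(I) = I + 2*I² (M(I) = (I² + I²) + I = 2*I² + I = I + 2*I²)
y = 25
M(p(-2)) + K*(y - 1*(-76)) = -2*(1 + 2*(-2)) - 145*(25 - 1*(-76))/118 = -2*(1 - 4) - 145*(25 + 76)/118 = -2*(-3) - 145/118*101 = 6 - 14645/118 = -13937/118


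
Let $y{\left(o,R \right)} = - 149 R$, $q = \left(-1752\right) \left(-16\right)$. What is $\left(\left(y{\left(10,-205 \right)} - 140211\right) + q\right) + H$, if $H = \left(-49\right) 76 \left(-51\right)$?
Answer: $108290$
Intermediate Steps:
$H = 189924$ ($H = \left(-3724\right) \left(-51\right) = 189924$)
$q = 28032$
$\left(\left(y{\left(10,-205 \right)} - 140211\right) + q\right) + H = \left(\left(\left(-149\right) \left(-205\right) - 140211\right) + 28032\right) + 189924 = \left(\left(30545 - 140211\right) + 28032\right) + 189924 = \left(-109666 + 28032\right) + 189924 = -81634 + 189924 = 108290$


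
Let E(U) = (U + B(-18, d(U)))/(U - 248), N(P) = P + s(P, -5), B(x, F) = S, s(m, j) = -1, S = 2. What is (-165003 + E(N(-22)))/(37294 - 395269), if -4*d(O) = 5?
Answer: 14905264/32337075 ≈ 0.46093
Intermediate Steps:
d(O) = -5/4 (d(O) = -1/4*5 = -5/4)
B(x, F) = 2
N(P) = -1 + P (N(P) = P - 1 = -1 + P)
E(U) = (2 + U)/(-248 + U) (E(U) = (U + 2)/(U - 248) = (2 + U)/(-248 + U))
(-165003 + E(N(-22)))/(37294 - 395269) = (-165003 + (2 + (-1 - 22))/(-248 + (-1 - 22)))/(37294 - 395269) = (-165003 + (2 - 23)/(-248 - 23))/(-357975) = (-165003 - 21/(-271))*(-1/357975) = (-165003 - 1/271*(-21))*(-1/357975) = (-165003 + 21/271)*(-1/357975) = -44715792/271*(-1/357975) = 14905264/32337075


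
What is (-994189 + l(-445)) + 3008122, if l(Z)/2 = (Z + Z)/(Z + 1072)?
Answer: 1262734211/627 ≈ 2.0139e+6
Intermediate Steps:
l(Z) = 4*Z/(1072 + Z) (l(Z) = 2*((Z + Z)/(Z + 1072)) = 2*((2*Z)/(1072 + Z)) = 2*(2*Z/(1072 + Z)) = 4*Z/(1072 + Z))
(-994189 + l(-445)) + 3008122 = (-994189 + 4*(-445)/(1072 - 445)) + 3008122 = (-994189 + 4*(-445)/627) + 3008122 = (-994189 + 4*(-445)*(1/627)) + 3008122 = (-994189 - 1780/627) + 3008122 = -623358283/627 + 3008122 = 1262734211/627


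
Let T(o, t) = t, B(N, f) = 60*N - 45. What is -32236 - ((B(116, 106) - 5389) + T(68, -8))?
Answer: -33754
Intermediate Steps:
B(N, f) = -45 + 60*N
-32236 - ((B(116, 106) - 5389) + T(68, -8)) = -32236 - (((-45 + 60*116) - 5389) - 8) = -32236 - (((-45 + 6960) - 5389) - 8) = -32236 - ((6915 - 5389) - 8) = -32236 - (1526 - 8) = -32236 - 1*1518 = -32236 - 1518 = -33754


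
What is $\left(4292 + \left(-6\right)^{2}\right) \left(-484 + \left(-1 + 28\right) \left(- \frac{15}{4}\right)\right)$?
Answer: $-2532962$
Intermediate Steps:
$\left(4292 + \left(-6\right)^{2}\right) \left(-484 + \left(-1 + 28\right) \left(- \frac{15}{4}\right)\right) = \left(4292 + 36\right) \left(-484 + 27 \left(\left(-15\right) \frac{1}{4}\right)\right) = 4328 \left(-484 + 27 \left(- \frac{15}{4}\right)\right) = 4328 \left(-484 - \frac{405}{4}\right) = 4328 \left(- \frac{2341}{4}\right) = -2532962$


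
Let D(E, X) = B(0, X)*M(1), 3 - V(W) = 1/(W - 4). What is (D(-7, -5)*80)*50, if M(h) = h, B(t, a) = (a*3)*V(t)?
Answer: -195000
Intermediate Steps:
V(W) = 3 - 1/(-4 + W) (V(W) = 3 - 1/(W - 4) = 3 - 1/(-4 + W))
B(t, a) = 3*a*(-13 + 3*t)/(-4 + t) (B(t, a) = (a*3)*((-13 + 3*t)/(-4 + t)) = (3*a)*((-13 + 3*t)/(-4 + t)) = 3*a*(-13 + 3*t)/(-4 + t))
D(E, X) = 39*X/4 (D(E, X) = (3*X*(-13 + 3*0)/(-4 + 0))*1 = (3*X*(-13 + 0)/(-4))*1 = (3*X*(-¼)*(-13))*1 = (39*X/4)*1 = 39*X/4)
(D(-7, -5)*80)*50 = (((39/4)*(-5))*80)*50 = -195/4*80*50 = -3900*50 = -195000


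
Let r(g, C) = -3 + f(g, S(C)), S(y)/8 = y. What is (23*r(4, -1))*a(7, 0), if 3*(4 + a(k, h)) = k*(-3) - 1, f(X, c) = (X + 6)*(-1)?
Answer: 10166/3 ≈ 3388.7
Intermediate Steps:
S(y) = 8*y
f(X, c) = -6 - X (f(X, c) = (6 + X)*(-1) = -6 - X)
r(g, C) = -9 - g (r(g, C) = -3 + (-6 - g) = -9 - g)
a(k, h) = -13/3 - k (a(k, h) = -4 + (k*(-3) - 1)/3 = -4 + (-3*k - 1)/3 = -4 + (-1 - 3*k)/3 = -4 + (-1/3 - k) = -13/3 - k)
(23*r(4, -1))*a(7, 0) = (23*(-9 - 1*4))*(-13/3 - 1*7) = (23*(-9 - 4))*(-13/3 - 7) = (23*(-13))*(-34/3) = -299*(-34/3) = 10166/3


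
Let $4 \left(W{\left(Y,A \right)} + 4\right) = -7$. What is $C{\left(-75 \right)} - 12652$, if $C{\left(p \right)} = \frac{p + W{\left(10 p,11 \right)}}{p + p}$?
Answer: $- \frac{7590877}{600} \approx -12651.0$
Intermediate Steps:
$W{\left(Y,A \right)} = - \frac{23}{4}$ ($W{\left(Y,A \right)} = -4 + \frac{1}{4} \left(-7\right) = -4 - \frac{7}{4} = - \frac{23}{4}$)
$C{\left(p \right)} = \frac{- \frac{23}{4} + p}{2 p}$ ($C{\left(p \right)} = \frac{p - \frac{23}{4}}{p + p} = \frac{- \frac{23}{4} + p}{2 p}$)
$C{\left(-75 \right)} - 12652 = \frac{-23 + 4 \left(-75\right)}{8 \left(-75\right)} - 12652 = \frac{1}{8} \left(- \frac{1}{75}\right) \left(-23 - 300\right) - 12652 = \frac{1}{8} \left(- \frac{1}{75}\right) \left(-323\right) - 12652 = \frac{323}{600} - 12652 = - \frac{7590877}{600}$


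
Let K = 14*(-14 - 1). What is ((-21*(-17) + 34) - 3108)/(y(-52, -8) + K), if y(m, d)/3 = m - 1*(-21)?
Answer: 2717/303 ≈ 8.9670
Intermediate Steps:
y(m, d) = 63 + 3*m (y(m, d) = 3*(m - 1*(-21)) = 3*(m + 21) = 3*(21 + m) = 63 + 3*m)
K = -210 (K = 14*(-15) = -210)
((-21*(-17) + 34) - 3108)/(y(-52, -8) + K) = ((-21*(-17) + 34) - 3108)/((63 + 3*(-52)) - 210) = ((357 + 34) - 3108)/((63 - 156) - 210) = (391 - 3108)/(-93 - 210) = -2717/(-303) = -2717*(-1/303) = 2717/303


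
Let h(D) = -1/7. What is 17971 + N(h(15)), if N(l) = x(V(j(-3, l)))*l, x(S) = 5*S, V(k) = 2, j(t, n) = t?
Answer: 125787/7 ≈ 17970.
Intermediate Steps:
h(D) = -⅐ (h(D) = -1*⅐ = -⅐)
N(l) = 10*l (N(l) = (5*2)*l = 10*l)
17971 + N(h(15)) = 17971 + 10*(-⅐) = 17971 - 10/7 = 125787/7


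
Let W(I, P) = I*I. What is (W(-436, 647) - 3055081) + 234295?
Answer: -2630690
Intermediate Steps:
W(I, P) = I²
(W(-436, 647) - 3055081) + 234295 = ((-436)² - 3055081) + 234295 = (190096 - 3055081) + 234295 = -2864985 + 234295 = -2630690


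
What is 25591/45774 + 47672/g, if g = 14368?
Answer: 159364351/41105052 ≈ 3.8770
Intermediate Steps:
25591/45774 + 47672/g = 25591/45774 + 47672/14368 = 25591*(1/45774) + 47672*(1/14368) = 25591/45774 + 5959/1796 = 159364351/41105052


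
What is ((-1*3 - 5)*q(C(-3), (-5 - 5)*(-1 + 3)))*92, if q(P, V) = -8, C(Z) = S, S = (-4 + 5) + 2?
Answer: 5888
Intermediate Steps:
S = 3 (S = 1 + 2 = 3)
C(Z) = 3
((-1*3 - 5)*q(C(-3), (-5 - 5)*(-1 + 3)))*92 = ((-1*3 - 5)*(-8))*92 = ((-3 - 5)*(-8))*92 = -8*(-8)*92 = 64*92 = 5888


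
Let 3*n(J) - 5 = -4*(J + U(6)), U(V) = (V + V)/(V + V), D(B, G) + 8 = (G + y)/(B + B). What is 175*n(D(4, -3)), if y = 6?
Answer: 3675/2 ≈ 1837.5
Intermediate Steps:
D(B, G) = -8 + (6 + G)/(2*B) (D(B, G) = -8 + (G + 6)/(B + B) = -8 + (6 + G)/((2*B)) = -8 + (6 + G)*(1/(2*B)) = -8 + (6 + G)/(2*B))
U(V) = 1 (U(V) = (2*V)/((2*V)) = (2*V)*(1/(2*V)) = 1)
n(J) = ⅓ - 4*J/3 (n(J) = 5/3 + (-4*(J + 1))/3 = 5/3 + (-4*(1 + J))/3 = 5/3 + (-4 - 4*J)/3 = 5/3 + (-4/3 - 4*J/3) = ⅓ - 4*J/3)
175*n(D(4, -3)) = 175*(⅓ - 2*(6 - 3 - 16*4)/(3*4)) = 175*(⅓ - 2*(6 - 3 - 64)/(3*4)) = 175*(⅓ - 2*(-61)/(3*4)) = 175*(⅓ - 4/3*(-61/8)) = 175*(⅓ + 61/6) = 175*(21/2) = 3675/2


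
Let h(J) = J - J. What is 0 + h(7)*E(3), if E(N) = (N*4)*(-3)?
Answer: 0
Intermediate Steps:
E(N) = -12*N (E(N) = (4*N)*(-3) = -12*N)
h(J) = 0
0 + h(7)*E(3) = 0 + 0*(-12*3) = 0 + 0*(-36) = 0 + 0 = 0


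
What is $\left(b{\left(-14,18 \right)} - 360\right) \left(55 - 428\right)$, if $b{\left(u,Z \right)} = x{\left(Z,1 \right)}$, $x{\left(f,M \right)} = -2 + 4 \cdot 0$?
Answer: $135026$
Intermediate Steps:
$x{\left(f,M \right)} = -2$ ($x{\left(f,M \right)} = -2 + 0 = -2$)
$b{\left(u,Z \right)} = -2$
$\left(b{\left(-14,18 \right)} - 360\right) \left(55 - 428\right) = \left(-2 - 360\right) \left(55 - 428\right) = - 362 \left(55 - 428\right) = \left(-362\right) \left(-373\right) = 135026$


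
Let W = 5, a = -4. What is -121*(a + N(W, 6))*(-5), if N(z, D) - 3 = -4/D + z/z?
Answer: -1210/3 ≈ -403.33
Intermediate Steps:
N(z, D) = 4 - 4/D (N(z, D) = 3 + (-4/D + z/z) = 3 + (-4/D + 1) = 3 + (1 - 4/D) = 4 - 4/D)
-121*(a + N(W, 6))*(-5) = -121*(-4 + (4 - 4/6))*(-5) = -121*(-4 + (4 - 4*1/6))*(-5) = -121*(-4 + (4 - 2/3))*(-5) = -121*(-4 + 10/3)*(-5) = -(-242)*(-5)/3 = -121*10/3 = -1210/3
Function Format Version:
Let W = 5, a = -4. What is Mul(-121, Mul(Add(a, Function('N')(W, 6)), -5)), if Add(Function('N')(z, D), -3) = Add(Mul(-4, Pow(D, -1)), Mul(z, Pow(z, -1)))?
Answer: Rational(-1210, 3) ≈ -403.33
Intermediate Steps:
Function('N')(z, D) = Add(4, Mul(-4, Pow(D, -1))) (Function('N')(z, D) = Add(3, Add(Mul(-4, Pow(D, -1)), Mul(z, Pow(z, -1)))) = Add(3, Add(Mul(-4, Pow(D, -1)), 1)) = Add(3, Add(1, Mul(-4, Pow(D, -1)))) = Add(4, Mul(-4, Pow(D, -1))))
Mul(-121, Mul(Add(a, Function('N')(W, 6)), -5)) = Mul(-121, Mul(Add(-4, Add(4, Mul(-4, Pow(6, -1)))), -5)) = Mul(-121, Mul(Add(-4, Add(4, Mul(-4, Rational(1, 6)))), -5)) = Mul(-121, Mul(Add(-4, Add(4, Rational(-2, 3))), -5)) = Mul(-121, Mul(Add(-4, Rational(10, 3)), -5)) = Mul(-121, Mul(Rational(-2, 3), -5)) = Mul(-121, Rational(10, 3)) = Rational(-1210, 3)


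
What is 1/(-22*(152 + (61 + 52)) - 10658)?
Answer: -1/16488 ≈ -6.0650e-5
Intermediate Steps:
1/(-22*(152 + (61 + 52)) - 10658) = 1/(-22*(152 + 113) - 10658) = 1/(-22*265 - 10658) = 1/(-5830 - 10658) = 1/(-16488) = -1/16488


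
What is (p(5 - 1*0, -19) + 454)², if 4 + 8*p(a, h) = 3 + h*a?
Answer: 195364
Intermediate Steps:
p(a, h) = -⅛ + a*h/8 (p(a, h) = -½ + (3 + h*a)/8 = -½ + (3 + a*h)/8 = -½ + (3/8 + a*h/8) = -⅛ + a*h/8)
(p(5 - 1*0, -19) + 454)² = ((-⅛ + (⅛)*(5 - 1*0)*(-19)) + 454)² = ((-⅛ + (⅛)*(5 + 0)*(-19)) + 454)² = ((-⅛ + (⅛)*5*(-19)) + 454)² = ((-⅛ - 95/8) + 454)² = (-12 + 454)² = 442² = 195364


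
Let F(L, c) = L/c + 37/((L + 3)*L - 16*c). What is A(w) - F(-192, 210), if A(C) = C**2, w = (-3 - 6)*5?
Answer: 333546343/164640 ≈ 2025.9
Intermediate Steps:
w = -45 (w = -9*5 = -45)
F(L, c) = 37/(-16*c + L*(3 + L)) + L/c (F(L, c) = L/c + 37/((3 + L)*L - 16*c) = L/c + 37/(L*(3 + L) - 16*c) = L/c + 37/(-16*c + L*(3 + L)) = 37/(-16*c + L*(3 + L)) + L/c)
A(w) - F(-192, 210) = (-45)**2 - ((-192)**3 + 3*(-192)**2 + 37*210 - 16*(-192)*210)/(210*((-192)**2 - 16*210 + 3*(-192))) = 2025 - (-7077888 + 3*36864 + 7770 + 645120)/(210*(36864 - 3360 - 576)) = 2025 - (-7077888 + 110592 + 7770 + 645120)/(210*32928) = 2025 - (-6314406)/(210*32928) = 2025 - 1*(-150343/164640) = 2025 + 150343/164640 = 333546343/164640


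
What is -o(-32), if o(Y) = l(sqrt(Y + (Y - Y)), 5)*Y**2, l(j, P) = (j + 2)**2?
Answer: 28672 - 16384*I*sqrt(2) ≈ 28672.0 - 23170.0*I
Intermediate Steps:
l(j, P) = (2 + j)**2
o(Y) = Y**2*(2 + sqrt(Y))**2 (o(Y) = (2 + sqrt(Y + (Y - Y)))**2*Y**2 = (2 + sqrt(Y + 0))**2*Y**2 = (2 + sqrt(Y))**2*Y**2 = Y**2*(2 + sqrt(Y))**2)
-o(-32) = -(-32)**2*(2 + sqrt(-32))**2 = -1024*(2 + 4*I*sqrt(2))**2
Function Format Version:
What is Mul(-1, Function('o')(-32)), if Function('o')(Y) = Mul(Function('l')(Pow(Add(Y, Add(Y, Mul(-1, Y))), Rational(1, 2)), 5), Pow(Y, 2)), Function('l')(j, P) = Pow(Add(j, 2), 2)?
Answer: Add(28672, Mul(-16384, I, Pow(2, Rational(1, 2)))) ≈ Add(28672., Mul(-23170., I))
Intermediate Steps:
Function('l')(j, P) = Pow(Add(2, j), 2)
Function('o')(Y) = Mul(Pow(Y, 2), Pow(Add(2, Pow(Y, Rational(1, 2))), 2)) (Function('o')(Y) = Mul(Pow(Add(2, Pow(Add(Y, Add(Y, Mul(-1, Y))), Rational(1, 2))), 2), Pow(Y, 2)) = Mul(Pow(Add(2, Pow(Add(Y, 0), Rational(1, 2))), 2), Pow(Y, 2)) = Mul(Pow(Add(2, Pow(Y, Rational(1, 2))), 2), Pow(Y, 2)) = Mul(Pow(Y, 2), Pow(Add(2, Pow(Y, Rational(1, 2))), 2)))
Mul(-1, Function('o')(-32)) = Mul(-1, Mul(Pow(-32, 2), Pow(Add(2, Pow(-32, Rational(1, 2))), 2))) = Mul(-1, Mul(1024, Pow(Add(2, Mul(4, I, Pow(2, Rational(1, 2)))), 2))) = Mul(-1024, Pow(Add(2, Mul(4, I, Pow(2, Rational(1, 2)))), 2))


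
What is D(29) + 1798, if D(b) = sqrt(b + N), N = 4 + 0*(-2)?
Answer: 1798 + sqrt(33) ≈ 1803.7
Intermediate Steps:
N = 4 (N = 4 + 0 = 4)
D(b) = sqrt(4 + b) (D(b) = sqrt(b + 4) = sqrt(4 + b))
D(29) + 1798 = sqrt(4 + 29) + 1798 = sqrt(33) + 1798 = 1798 + sqrt(33)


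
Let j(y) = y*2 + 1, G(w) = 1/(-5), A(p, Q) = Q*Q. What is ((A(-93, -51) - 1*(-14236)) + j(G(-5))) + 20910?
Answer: 188738/5 ≈ 37748.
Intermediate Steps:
A(p, Q) = Q²
G(w) = -⅕
j(y) = 1 + 2*y (j(y) = 2*y + 1 = 1 + 2*y)
((A(-93, -51) - 1*(-14236)) + j(G(-5))) + 20910 = (((-51)² - 1*(-14236)) + (1 + 2*(-⅕))) + 20910 = ((2601 + 14236) + (1 - ⅖)) + 20910 = (16837 + ⅗) + 20910 = 84188/5 + 20910 = 188738/5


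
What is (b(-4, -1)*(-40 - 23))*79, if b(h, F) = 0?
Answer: 0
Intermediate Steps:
(b(-4, -1)*(-40 - 23))*79 = (0*(-40 - 23))*79 = (0*(-63))*79 = 0*79 = 0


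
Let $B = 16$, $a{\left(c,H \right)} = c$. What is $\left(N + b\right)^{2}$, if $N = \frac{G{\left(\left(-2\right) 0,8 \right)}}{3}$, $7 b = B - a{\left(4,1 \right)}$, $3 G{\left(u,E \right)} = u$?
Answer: $\frac{144}{49} \approx 2.9388$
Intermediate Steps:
$G{\left(u,E \right)} = \frac{u}{3}$
$b = \frac{12}{7}$ ($b = \frac{16 - 4}{7} = \frac{1}{7} \cdot 12 = \frac{12}{7} \approx 1.7143$)
$N = 0$ ($N = \frac{\frac{1}{3} \left(\left(-2\right) 0\right)}{3} = \frac{1}{3} \cdot 0 \cdot \frac{1}{3} = 0 \cdot \frac{1}{3} = 0$)
$\left(N + b\right)^{2} = \left(0 + \frac{12}{7}\right)^{2} = \left(\frac{12}{7}\right)^{2} = \frac{144}{49}$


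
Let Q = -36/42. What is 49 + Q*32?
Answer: 151/7 ≈ 21.571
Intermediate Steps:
Q = -6/7 (Q = -36*1/42 = -6/7 ≈ -0.85714)
49 + Q*32 = 49 - 6/7*32 = 49 - 192/7 = 151/7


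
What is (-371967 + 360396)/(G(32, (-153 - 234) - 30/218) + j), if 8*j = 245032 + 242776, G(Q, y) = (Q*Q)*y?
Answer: 1261239/36564368 ≈ 0.034494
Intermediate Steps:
G(Q, y) = y*Q² (G(Q, y) = Q²*y = y*Q²)
j = 60976 (j = (245032 + 242776)/8 = (⅛)*487808 = 60976)
(-371967 + 360396)/(G(32, (-153 - 234) - 30/218) + j) = (-371967 + 360396)/(((-153 - 234) - 30/218)*32² + 60976) = -11571/((-387 - 30*1/218)*1024 + 60976) = -11571/((-387 - 15/109)*1024 + 60976) = -11571/(-42198/109*1024 + 60976) = -11571/(-43210752/109 + 60976) = -11571/(-36564368/109) = -11571*(-109/36564368) = 1261239/36564368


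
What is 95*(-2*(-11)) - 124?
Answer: 1966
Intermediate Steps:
95*(-2*(-11)) - 124 = 95*22 - 124 = 2090 - 124 = 1966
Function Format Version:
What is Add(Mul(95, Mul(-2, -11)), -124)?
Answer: 1966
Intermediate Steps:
Add(Mul(95, Mul(-2, -11)), -124) = Add(Mul(95, 22), -124) = Add(2090, -124) = 1966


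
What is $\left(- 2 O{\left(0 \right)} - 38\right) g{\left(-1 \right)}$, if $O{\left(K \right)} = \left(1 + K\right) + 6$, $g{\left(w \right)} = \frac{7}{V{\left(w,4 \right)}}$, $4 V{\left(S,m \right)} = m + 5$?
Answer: $- \frac{1456}{9} \approx -161.78$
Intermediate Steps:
$V{\left(S,m \right)} = \frac{5}{4} + \frac{m}{4}$ ($V{\left(S,m \right)} = \frac{m + 5}{4} = \frac{5 + m}{4} = \frac{5}{4} + \frac{m}{4}$)
$g{\left(w \right)} = \frac{28}{9}$ ($g{\left(w \right)} = \frac{7}{\frac{5}{4} + \frac{1}{4} \cdot 4} = \frac{7}{\frac{5}{4} + 1} = \frac{7}{\frac{9}{4}} = 7 \cdot \frac{4}{9} = \frac{28}{9}$)
$O{\left(K \right)} = 7 + K$
$\left(- 2 O{\left(0 \right)} - 38\right) g{\left(-1 \right)} = \left(- 2 \left(7 + 0\right) - 38\right) \frac{28}{9} = \left(\left(-2\right) 7 - 38\right) \frac{28}{9} = \left(-14 - 38\right) \frac{28}{9} = \left(-52\right) \frac{28}{9} = - \frac{1456}{9}$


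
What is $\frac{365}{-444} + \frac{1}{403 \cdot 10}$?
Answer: $- \frac{735253}{894660} \approx -0.82182$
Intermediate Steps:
$\frac{365}{-444} + \frac{1}{403 \cdot 10} = 365 \left(- \frac{1}{444}\right) + \frac{1}{403} \cdot \frac{1}{10} = - \frac{365}{444} + \frac{1}{4030} = - \frac{735253}{894660}$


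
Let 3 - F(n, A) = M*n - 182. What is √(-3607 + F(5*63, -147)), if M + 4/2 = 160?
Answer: 2*I*√13298 ≈ 230.63*I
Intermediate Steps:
M = 158 (M = -2 + 160 = 158)
F(n, A) = 185 - 158*n (F(n, A) = 3 - (158*n - 182) = 3 - (-182 + 158*n) = 3 + (182 - 158*n) = 185 - 158*n)
√(-3607 + F(5*63, -147)) = √(-3607 + (185 - 790*63)) = √(-3607 + (185 - 158*315)) = √(-3607 + (185 - 49770)) = √(-3607 - 49585) = √(-53192) = 2*I*√13298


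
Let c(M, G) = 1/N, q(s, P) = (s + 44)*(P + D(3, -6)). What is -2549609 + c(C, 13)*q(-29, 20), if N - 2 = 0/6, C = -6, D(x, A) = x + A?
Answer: -5098963/2 ≈ -2.5495e+6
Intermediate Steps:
D(x, A) = A + x
N = 2 (N = 2 + 0/6 = 2 + 0*(⅙) = 2 + 0 = 2)
q(s, P) = (-3 + P)*(44 + s) (q(s, P) = (s + 44)*(P + (-6 + 3)) = (44 + s)*(P - 3) = (44 + s)*(-3 + P) = (-3 + P)*(44 + s))
c(M, G) = ½ (c(M, G) = 1/2 = ½)
-2549609 + c(C, 13)*q(-29, 20) = -2549609 + (-132 - 3*(-29) + 44*20 + 20*(-29))/2 = -2549609 + (-132 + 87 + 880 - 580)/2 = -2549609 + (½)*255 = -2549609 + 255/2 = -5098963/2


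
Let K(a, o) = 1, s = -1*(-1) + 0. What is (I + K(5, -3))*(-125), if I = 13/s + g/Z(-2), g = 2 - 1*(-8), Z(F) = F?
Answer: -1125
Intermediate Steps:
s = 1 (s = 1 + 0 = 1)
g = 10 (g = 2 + 8 = 10)
I = 8 (I = 13/1 + 10/(-2) = 13*1 + 10*(-½) = 13 - 5 = 8)
(I + K(5, -3))*(-125) = (8 + 1)*(-125) = 9*(-125) = -1125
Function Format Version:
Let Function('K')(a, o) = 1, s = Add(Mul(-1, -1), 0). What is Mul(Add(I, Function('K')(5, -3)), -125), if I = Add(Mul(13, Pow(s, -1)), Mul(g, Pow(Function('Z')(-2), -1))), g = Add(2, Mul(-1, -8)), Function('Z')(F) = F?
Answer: -1125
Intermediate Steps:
s = 1 (s = Add(1, 0) = 1)
g = 10 (g = Add(2, 8) = 10)
I = 8 (I = Add(Mul(13, Pow(1, -1)), Mul(10, Pow(-2, -1))) = Add(Mul(13, 1), Mul(10, Rational(-1, 2))) = Add(13, -5) = 8)
Mul(Add(I, Function('K')(5, -3)), -125) = Mul(Add(8, 1), -125) = Mul(9, -125) = -1125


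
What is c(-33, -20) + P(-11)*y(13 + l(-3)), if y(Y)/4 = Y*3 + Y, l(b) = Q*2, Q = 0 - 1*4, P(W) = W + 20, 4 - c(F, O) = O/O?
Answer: 723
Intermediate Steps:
c(F, O) = 3 (c(F, O) = 4 - O/O = 4 - 1*1 = 4 - 1 = 3)
P(W) = 20 + W
Q = -4 (Q = 0 - 4 = -4)
l(b) = -8 (l(b) = -4*2 = -8)
y(Y) = 16*Y (y(Y) = 4*(Y*3 + Y) = 4*(3*Y + Y) = 4*(4*Y) = 16*Y)
c(-33, -20) + P(-11)*y(13 + l(-3)) = 3 + (20 - 11)*(16*(13 - 8)) = 3 + 9*(16*5) = 3 + 9*80 = 3 + 720 = 723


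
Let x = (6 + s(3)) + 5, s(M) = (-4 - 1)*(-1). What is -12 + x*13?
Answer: 196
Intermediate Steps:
s(M) = 5 (s(M) = -5*(-1) = 5)
x = 16 (x = (6 + 5) + 5 = 11 + 5 = 16)
-12 + x*13 = -12 + 16*13 = -12 + 208 = 196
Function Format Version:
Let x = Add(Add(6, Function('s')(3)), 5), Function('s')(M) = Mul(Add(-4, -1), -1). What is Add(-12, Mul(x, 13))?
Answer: 196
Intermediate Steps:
Function('s')(M) = 5 (Function('s')(M) = Mul(-5, -1) = 5)
x = 16 (x = Add(Add(6, 5), 5) = Add(11, 5) = 16)
Add(-12, Mul(x, 13)) = Add(-12, Mul(16, 13)) = Add(-12, 208) = 196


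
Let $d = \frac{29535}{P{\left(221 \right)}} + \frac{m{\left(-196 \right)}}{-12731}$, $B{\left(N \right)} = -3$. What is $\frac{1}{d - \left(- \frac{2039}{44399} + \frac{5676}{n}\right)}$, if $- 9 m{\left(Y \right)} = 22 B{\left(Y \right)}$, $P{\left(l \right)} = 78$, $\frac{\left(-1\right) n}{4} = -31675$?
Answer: $\frac{48155836924650}{18234419337481873} \approx 0.0026409$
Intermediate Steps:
$n = 126700$ ($n = \left(-4\right) \left(-31675\right) = 126700$)
$m{\left(Y \right)} = \frac{22}{3}$ ($m{\left(Y \right)} = - \frac{22 \left(-3\right)}{9} = \left(- \frac{1}{9}\right) \left(-66\right) = \frac{22}{3}$)
$d = \frac{376009513}{993018}$ ($d = \frac{29535}{78} + \frac{22}{3 \left(-12731\right)} = 29535 \cdot \frac{1}{78} + \frac{22}{3} \left(- \frac{1}{12731}\right) = \frac{9845}{26} - \frac{22}{38193} = \frac{376009513}{993018} \approx 378.65$)
$\frac{1}{d - \left(- \frac{2039}{44399} + \frac{5676}{n}\right)} = \frac{1}{\frac{376009513}{993018} - \left(- \frac{2039}{44399} + \frac{1419}{31675}\right)} = \frac{1}{\frac{376009513}{993018} - - \frac{1583144}{1406338325}} = \frac{1}{\frac{376009513}{993018} + \left(\frac{2039}{44399} - \frac{1419}{31675}\right)} = \frac{1}{\frac{376009513}{993018} + \frac{1583144}{1406338325}} = \frac{1}{\frac{18234419337481873}{48155836924650}} = \frac{48155836924650}{18234419337481873}$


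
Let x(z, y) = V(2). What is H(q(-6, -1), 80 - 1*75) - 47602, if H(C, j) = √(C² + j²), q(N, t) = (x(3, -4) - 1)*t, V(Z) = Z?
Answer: -47602 + √26 ≈ -47597.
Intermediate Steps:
x(z, y) = 2
q(N, t) = t (q(N, t) = (2 - 1)*t = 1*t = t)
H(q(-6, -1), 80 - 1*75) - 47602 = √((-1)² + (80 - 1*75)²) - 47602 = √(1 + (80 - 75)²) - 47602 = √(1 + 5²) - 47602 = √(1 + 25) - 47602 = √26 - 47602 = -47602 + √26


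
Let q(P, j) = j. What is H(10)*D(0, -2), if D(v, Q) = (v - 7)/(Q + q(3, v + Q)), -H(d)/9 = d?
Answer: -315/2 ≈ -157.50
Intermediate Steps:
H(d) = -9*d
D(v, Q) = (-7 + v)/(v + 2*Q) (D(v, Q) = (v - 7)/(Q + (v + Q)) = (-7 + v)/(Q + (Q + v)) = (-7 + v)/(v + 2*Q))
H(10)*D(0, -2) = (-9*10)*((-7 + 0)/(0 + 2*(-2))) = -90*(-7)/(0 - 4) = -90*(-7)/(-4) = -(-45)*(-7)/2 = -90*7/4 = -315/2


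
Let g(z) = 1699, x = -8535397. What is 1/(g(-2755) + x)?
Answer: -1/8533698 ≈ -1.1718e-7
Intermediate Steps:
1/(g(-2755) + x) = 1/(1699 - 8535397) = 1/(-8533698) = -1/8533698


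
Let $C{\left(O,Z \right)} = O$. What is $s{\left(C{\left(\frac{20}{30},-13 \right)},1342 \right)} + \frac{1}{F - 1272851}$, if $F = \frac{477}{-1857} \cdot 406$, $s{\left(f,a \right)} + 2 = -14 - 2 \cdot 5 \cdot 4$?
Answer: $- \frac{44125722707}{787959323} \approx -56.0$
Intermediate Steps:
$s{\left(f,a \right)} = -56$ ($s{\left(f,a \right)} = -2 - \left(14 + 2 \cdot 5 \cdot 4\right) = -2 - 54 = -56$)
$F = - \frac{64554}{619}$ ($F = 477 \left(- \frac{1}{1857}\right) 406 = \left(- \frac{159}{619}\right) 406 = - \frac{64554}{619} \approx -104.29$)
$s{\left(C{\left(\frac{20}{30},-13 \right)},1342 \right)} + \frac{1}{F - 1272851} = -56 + \frac{1}{- \frac{64554}{619} - 1272851} = -56 + \frac{1}{- \frac{787959323}{619}} = -56 - \frac{619}{787959323} = - \frac{44125722707}{787959323}$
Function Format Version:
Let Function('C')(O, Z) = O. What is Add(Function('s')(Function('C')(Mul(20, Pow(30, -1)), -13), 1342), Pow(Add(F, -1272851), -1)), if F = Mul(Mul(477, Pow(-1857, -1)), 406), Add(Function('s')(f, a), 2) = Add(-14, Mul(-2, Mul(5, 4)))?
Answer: Rational(-44125722707, 787959323) ≈ -56.000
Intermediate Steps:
Function('s')(f, a) = -56 (Function('s')(f, a) = Add(-2, Add(-14, Mul(-2, Mul(5, 4)))) = Add(-2, Add(-14, Mul(-2, 20))) = Add(-2, Add(-14, -40)) = Add(-2, -54) = -56)
F = Rational(-64554, 619) (F = Mul(Mul(477, Rational(-1, 1857)), 406) = Mul(Rational(-159, 619), 406) = Rational(-64554, 619) ≈ -104.29)
Add(Function('s')(Function('C')(Mul(20, Pow(30, -1)), -13), 1342), Pow(Add(F, -1272851), -1)) = Add(-56, Pow(Add(Rational(-64554, 619), -1272851), -1)) = Add(-56, Pow(Rational(-787959323, 619), -1)) = Add(-56, Rational(-619, 787959323)) = Rational(-44125722707, 787959323)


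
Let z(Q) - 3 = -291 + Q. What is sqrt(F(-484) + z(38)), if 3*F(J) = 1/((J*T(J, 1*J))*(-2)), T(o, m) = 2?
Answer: I*sqrt(4355997)/132 ≈ 15.811*I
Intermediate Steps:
F(J) = -1/(12*J) (F(J) = 1/(3*(((J*2)*(-2)))) = 1/(3*(((2*J)*(-2)))) = 1/(3*((-4*J))) = (-1/(4*J))/3 = -1/(12*J))
z(Q) = -288 + Q (z(Q) = 3 + (-291 + Q) = -288 + Q)
sqrt(F(-484) + z(38)) = sqrt(-1/12/(-484) + (-288 + 38)) = sqrt(-1/12*(-1/484) - 250) = sqrt(1/5808 - 250) = sqrt(-1451999/5808) = I*sqrt(4355997)/132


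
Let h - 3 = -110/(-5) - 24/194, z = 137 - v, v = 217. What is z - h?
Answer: -10173/97 ≈ -104.88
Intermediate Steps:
z = -80 (z = 137 - 1*217 = 137 - 217 = -80)
h = 2413/97 (h = 3 + (-110/(-5) - 24/194) = 3 + (-110*(-⅕) - 24*1/194) = 3 + (22 - 12/97) = 3 + 2122/97 = 2413/97 ≈ 24.876)
z - h = -80 - 1*2413/97 = -80 - 2413/97 = -10173/97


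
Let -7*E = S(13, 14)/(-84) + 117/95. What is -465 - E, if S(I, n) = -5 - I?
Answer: -4327227/9310 ≈ -464.79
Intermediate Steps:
E = -1923/9310 (E = -((-5 - 1*13)/(-84) + 117/95)/7 = -((-5 - 13)*(-1/84) + 117*(1/95))/7 = -(-18*(-1/84) + 117/95)/7 = -(3/14 + 117/95)/7 = -1/7*1923/1330 = -1923/9310 ≈ -0.20655)
-465 - E = -465 - 1*(-1923/9310) = -465 + 1923/9310 = -4327227/9310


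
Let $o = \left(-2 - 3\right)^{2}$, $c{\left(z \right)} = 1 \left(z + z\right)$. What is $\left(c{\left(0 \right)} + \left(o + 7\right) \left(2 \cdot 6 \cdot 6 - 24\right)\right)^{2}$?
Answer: $2359296$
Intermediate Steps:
$c{\left(z \right)} = 2 z$ ($c{\left(z \right)} = 1 \cdot 2 z = 2 z$)
$o = 25$ ($o = \left(-5\right)^{2} = 25$)
$\left(c{\left(0 \right)} + \left(o + 7\right) \left(2 \cdot 6 \cdot 6 - 24\right)\right)^{2} = \left(2 \cdot 0 + \left(25 + 7\right) \left(2 \cdot 6 \cdot 6 - 24\right)\right)^{2} = \left(0 + 32 \left(12 \cdot 6 - 24\right)\right)^{2} = \left(0 + 32 \left(72 - 24\right)\right)^{2} = \left(0 + 32 \cdot 48\right)^{2} = \left(0 + 1536\right)^{2} = 1536^{2} = 2359296$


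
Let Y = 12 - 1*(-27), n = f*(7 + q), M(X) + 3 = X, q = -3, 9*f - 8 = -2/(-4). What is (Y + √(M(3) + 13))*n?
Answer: 442/3 + 34*√13/9 ≈ 160.95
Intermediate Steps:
f = 17/18 (f = 8/9 + (-2/(-4))/9 = 8/9 + (-2*(-¼))/9 = 8/9 + (⅑)*(½) = 8/9 + 1/18 = 17/18 ≈ 0.94444)
M(X) = -3 + X
n = 34/9 (n = 17*(7 - 3)/18 = (17/18)*4 = 34/9 ≈ 3.7778)
Y = 39 (Y = 12 + 27 = 39)
(Y + √(M(3) + 13))*n = (39 + √((-3 + 3) + 13))*(34/9) = (39 + √(0 + 13))*(34/9) = (39 + √13)*(34/9) = 442/3 + 34*√13/9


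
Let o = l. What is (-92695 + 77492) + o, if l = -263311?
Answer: -278514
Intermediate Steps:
o = -263311
(-92695 + 77492) + o = (-92695 + 77492) - 263311 = -15203 - 263311 = -278514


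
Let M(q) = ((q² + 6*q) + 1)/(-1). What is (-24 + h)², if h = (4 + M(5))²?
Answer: 7182400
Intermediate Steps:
M(q) = -1 - q² - 6*q (M(q) = (1 + q² + 6*q)*(-1) = -1 - q² - 6*q)
h = 2704 (h = (4 + (-1 - 1*5² - 6*5))² = (4 + (-1 - 1*25 - 30))² = (4 + (-1 - 25 - 30))² = (4 - 56)² = (-52)² = 2704)
(-24 + h)² = (-24 + 2704)² = 2680² = 7182400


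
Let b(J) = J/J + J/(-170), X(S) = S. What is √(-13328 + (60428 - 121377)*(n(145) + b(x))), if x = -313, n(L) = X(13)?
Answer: I*√28288240890/170 ≈ 989.36*I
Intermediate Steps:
n(L) = 13
b(J) = 1 - J/170 (b(J) = 1 + J*(-1/170) = 1 - J/170)
√(-13328 + (60428 - 121377)*(n(145) + b(x))) = √(-13328 + (60428 - 121377)*(13 + (1 - 1/170*(-313)))) = √(-13328 - 60949*(13 + (1 + 313/170))) = √(-13328 - 60949*(13 + 483/170)) = √(-13328 - 60949*2693/170) = √(-13328 - 164135657/170) = √(-166401417/170) = I*√28288240890/170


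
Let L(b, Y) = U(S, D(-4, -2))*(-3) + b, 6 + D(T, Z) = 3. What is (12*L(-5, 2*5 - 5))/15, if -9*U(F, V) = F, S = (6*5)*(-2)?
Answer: -20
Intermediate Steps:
D(T, Z) = -3 (D(T, Z) = -6 + 3 = -3)
S = -60 (S = 30*(-2) = -60)
U(F, V) = -F/9
L(b, Y) = -20 + b (L(b, Y) = -⅑*(-60)*(-3) + b = (20/3)*(-3) + b = -20 + b)
(12*L(-5, 2*5 - 5))/15 = (12*(-20 - 5))/15 = (12*(-25))*(1/15) = -300*1/15 = -20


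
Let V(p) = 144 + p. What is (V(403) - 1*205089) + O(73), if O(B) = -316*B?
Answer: -227610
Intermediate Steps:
(V(403) - 1*205089) + O(73) = ((144 + 403) - 1*205089) - 316*73 = (547 - 205089) - 23068 = -204542 - 23068 = -227610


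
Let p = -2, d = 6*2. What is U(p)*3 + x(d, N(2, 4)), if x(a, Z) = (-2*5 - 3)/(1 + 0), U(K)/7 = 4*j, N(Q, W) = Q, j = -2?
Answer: -181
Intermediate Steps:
d = 12
U(K) = -56 (U(K) = 7*(4*(-2)) = 7*(-8) = -56)
x(a, Z) = -13 (x(a, Z) = (-10 - 3)/1 = -13*1 = -13)
U(p)*3 + x(d, N(2, 4)) = -56*3 - 13 = -168 - 13 = -181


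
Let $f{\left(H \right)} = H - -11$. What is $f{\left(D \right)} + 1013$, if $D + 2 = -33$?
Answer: $989$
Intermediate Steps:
$D = -35$ ($D = -2 - 33 = -35$)
$f{\left(H \right)} = 11 + H$ ($f{\left(H \right)} = H + 11 = 11 + H$)
$f{\left(D \right)} + 1013 = \left(11 - 35\right) + 1013 = -24 + 1013 = 989$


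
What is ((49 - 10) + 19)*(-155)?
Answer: -8990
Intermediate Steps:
((49 - 10) + 19)*(-155) = (39 + 19)*(-155) = 58*(-155) = -8990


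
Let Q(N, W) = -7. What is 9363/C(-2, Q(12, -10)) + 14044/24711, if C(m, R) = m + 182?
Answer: 25988557/494220 ≈ 52.585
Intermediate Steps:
C(m, R) = 182 + m
9363/C(-2, Q(12, -10)) + 14044/24711 = 9363/(182 - 2) + 14044/24711 = 9363/180 + 14044*(1/24711) = 9363*(1/180) + 14044/24711 = 3121/60 + 14044/24711 = 25988557/494220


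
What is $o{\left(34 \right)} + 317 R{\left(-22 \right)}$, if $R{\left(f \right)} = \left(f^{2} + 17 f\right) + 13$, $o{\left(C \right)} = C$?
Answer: $39025$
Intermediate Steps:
$R{\left(f \right)} = 13 + f^{2} + 17 f$
$o{\left(34 \right)} + 317 R{\left(-22 \right)} = 34 + 317 \left(13 + \left(-22\right)^{2} + 17 \left(-22\right)\right) = 34 + 317 \left(13 + 484 - 374\right) = 34 + 317 \cdot 123 = 34 + 38991 = 39025$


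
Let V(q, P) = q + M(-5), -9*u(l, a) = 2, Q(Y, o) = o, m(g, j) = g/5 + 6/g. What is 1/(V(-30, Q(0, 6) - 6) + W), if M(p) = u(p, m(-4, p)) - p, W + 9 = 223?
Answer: 9/1699 ≈ 0.0052972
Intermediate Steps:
W = 214 (W = -9 + 223 = 214)
m(g, j) = 6/g + g/5 (m(g, j) = g*(⅕) + 6/g = g/5 + 6/g = 6/g + g/5)
u(l, a) = -2/9 (u(l, a) = -⅑*2 = -2/9)
M(p) = -2/9 - p
V(q, P) = 43/9 + q (V(q, P) = q + (-2/9 - 1*(-5)) = q + (-2/9 + 5) = q + 43/9 = 43/9 + q)
1/(V(-30, Q(0, 6) - 6) + W) = 1/((43/9 - 30) + 214) = 1/(-227/9 + 214) = 1/(1699/9) = 9/1699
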